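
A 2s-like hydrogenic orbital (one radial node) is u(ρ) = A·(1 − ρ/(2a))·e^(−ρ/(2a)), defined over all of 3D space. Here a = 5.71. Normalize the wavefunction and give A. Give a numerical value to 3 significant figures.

A ≈ 0.0146

Normalization requires ∫|u|² 4πρ² dρ = 1, integrated from 0 to ∞.
(Spherical symmetry: dV = 4πρ² dρ.)
The integral (without the A² prefactor) comes out to 8·π·a^3.
So A² = (8·π·a^3)^(−1).
Substituting a = 5.71 gives A² = 0.0002137, so A = 0.01462.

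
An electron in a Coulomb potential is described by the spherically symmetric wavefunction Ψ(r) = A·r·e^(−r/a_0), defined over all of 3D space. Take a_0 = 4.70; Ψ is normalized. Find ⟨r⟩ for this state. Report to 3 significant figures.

By definition ⟨r⟩ = ∫ r |Ψ(r)|² 4πr² dr.
Since the A² factors cancel between numerator and denominator, ⟨r⟩ = 5·a_0/2.
With a_0 = 4.70, ⟨r⟩ = 11.75.

⟨r⟩ ≈ 11.8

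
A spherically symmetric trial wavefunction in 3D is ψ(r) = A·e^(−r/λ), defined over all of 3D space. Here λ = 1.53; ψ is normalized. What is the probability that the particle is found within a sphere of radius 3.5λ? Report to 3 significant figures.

With dV = 4πr²dr, the probability is ∫|ψ|² dV over r ≤ 3.5λ.
A² is fixed by ∫₀^∞ 4πr²|ψ|² dr = 1, i.e. A² = (π·λ^3)^(−1).
Substituting u = r/λ, A², 4π and the length scale all cancel in the ratio: P = ∫_{0}^{3.5} u^2·e^(-2·u) du / ∫_{0}^{∞} u^2·e^(-2·u) du.
With ∫ u^2·e^(-2·u) du = -(2·u^2 + 2·u + 1)·e^(-2·u)/4 + C, the region integral is 1/4 - 65·e^(-7)/8 and the full one is 1/4.
This evaluates to P = 0.9704.

P ≈ 0.970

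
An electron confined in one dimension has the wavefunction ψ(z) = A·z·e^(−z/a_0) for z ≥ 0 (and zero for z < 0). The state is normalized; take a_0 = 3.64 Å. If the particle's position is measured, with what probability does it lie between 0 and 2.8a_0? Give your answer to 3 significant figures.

P ≈ 0.918

|ψ|² is the probability density, so P = ∫_{0}^{2.8a_0} |ψ|² dz.
With A² fixed by ∫|ψ|² = 1, i.e. A² = (a_0^3/4)^(−1), substitute and integrate.
Let u = z/a_0; then A² and the length scale cancel, so P = ∫_{0}^{2.8} u^2·e^(-2·u) du ÷ ∫_{0}^{∞} u^2·e^(-2·u) du.
An antiderivative of u^2·e^(-2·u) is -(2·u^2 + 2·u + 1)·e^(-2·u)/4; evaluating from 0 to 2.8 gives 1/4 - 557·e^(-28/5)/100, while the full integral is 1/4.
This works out to P = 0.9176.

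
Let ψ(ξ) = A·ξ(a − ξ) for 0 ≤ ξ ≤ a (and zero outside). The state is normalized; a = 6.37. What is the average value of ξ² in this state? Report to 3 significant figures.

⟨ξ²⟩ = ∫ ξ^2 |ψ|² dξ over the full domain.
Since the A² factors cancel between numerator and denominator, ⟨ξ²⟩ = 2·a^2/7.
With a = 6.37, ⟨ξ^2⟩ = 11.59.

⟨ξ^2⟩ ≈ 11.6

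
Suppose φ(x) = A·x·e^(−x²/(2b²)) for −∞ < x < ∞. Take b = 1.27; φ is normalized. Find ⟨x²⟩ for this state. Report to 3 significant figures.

⟨x²⟩ = ∫ x^2 |φ|² dx over the full domain.
The ratio of the moment integral to the normalization integral gives ⟨x²⟩ = 3·b^2/2.
Putting b = 1.27 gives 2.419.

⟨x^2⟩ ≈ 2.42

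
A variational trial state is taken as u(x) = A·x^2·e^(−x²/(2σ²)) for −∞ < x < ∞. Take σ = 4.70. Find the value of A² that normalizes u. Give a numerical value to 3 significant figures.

A^2 ≈ 0.000328

The normalization condition is ∫|u|² dx = 1 from −∞ to ∞.
Carrying out the integral gives A² · 3·√(π)·σ^5/4.
Setting this equal to 1 gives A² = 1/(3·√(π)·σ^5/4).
Plugging in σ = 4.70 yields A = 0.01811.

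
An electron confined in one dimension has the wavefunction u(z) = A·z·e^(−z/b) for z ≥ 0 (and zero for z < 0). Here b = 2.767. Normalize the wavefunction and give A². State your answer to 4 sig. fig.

Require ∫ |u|² dz = 1 over the whole domain.
Recall ∫₀^∞ z^m e^(−z/β) dz = m!·β^(m+1), the integral (without the A² prefactor) comes out to b^3/4.
Hence A² = 1/[b^3/4].
Substituting b = 2.767 gives A² = 0.18881, so A = 0.43453.

A^2 ≈ 0.1888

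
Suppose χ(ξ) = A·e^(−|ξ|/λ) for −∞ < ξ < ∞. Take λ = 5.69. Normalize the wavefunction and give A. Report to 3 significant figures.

A ≈ 0.419

Normalization requires ∫|χ|² dξ = 1, integrated from −∞ to ∞.
Using ∫₀^∞ ξⁿ e^(−αξ) dξ = n!/αⁿ⁺¹, carrying out the integral gives A² · λ.
Hence A² = 1/[λ].
Substituting λ = 5.69 gives A² = 0.1757, so A = 0.4192.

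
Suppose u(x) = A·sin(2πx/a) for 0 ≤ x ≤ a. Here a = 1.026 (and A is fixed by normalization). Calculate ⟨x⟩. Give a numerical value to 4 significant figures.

By definition ⟨x⟩ = ∫ x |u(x)|² dx.
Using sin²θ = (1 − cos 2θ)/2, the ratio of the moment integral to the normalization integral gives ⟨x⟩ = a/2.
Putting a = 1.026 gives 0.51300.

⟨x⟩ ≈ 0.5130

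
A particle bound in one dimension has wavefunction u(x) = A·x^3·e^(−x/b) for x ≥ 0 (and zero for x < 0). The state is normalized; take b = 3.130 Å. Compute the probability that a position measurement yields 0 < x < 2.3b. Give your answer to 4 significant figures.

P = ∫_{0}^{2.3b} |u(x)|² dx.
With A² fixed by ∫|u|² = 1, i.e. A² = (45·b^7/8)^(−1), substitute and integrate.
Substituting t = x/b, A² and the length scale cancel in the ratio: P = ∫_{0}^{2.3} t^6·e^(-2·t) dt / ∫_{0}^{∞} t^6·e^(-2·t) dt.
Using ∫ t^6·e^(-2·t) dt = -(4·t^6 + 12·t^5 + 30·t^4 + 60·t^3 + 90·t^2 + 90·t + 45)·e^(-2·t)/8, the numerator is ≈ 1.02359 and the denominator is 45/8.
This works out to P = 0.18197.

P ≈ 0.1820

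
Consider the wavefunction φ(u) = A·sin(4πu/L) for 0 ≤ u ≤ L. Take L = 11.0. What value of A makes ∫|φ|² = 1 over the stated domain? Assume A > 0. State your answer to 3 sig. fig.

Require ∫ |φ|² du = 1 over the whole domain.
The integral (without the A² prefactor) comes out to L/2.
Plugging in L = 11.0 yields A = 0.4264.

A ≈ 0.426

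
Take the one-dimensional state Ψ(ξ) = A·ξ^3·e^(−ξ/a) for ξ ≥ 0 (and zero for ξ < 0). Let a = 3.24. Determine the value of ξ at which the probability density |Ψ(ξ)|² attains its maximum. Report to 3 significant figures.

ξ ≈ 9.72

The maximum of |Ψ(ξ)|² occurs where its derivative vanishes.
Solving yields ξ = 3·a.
With a = 3.24, the most probable position is 9.720.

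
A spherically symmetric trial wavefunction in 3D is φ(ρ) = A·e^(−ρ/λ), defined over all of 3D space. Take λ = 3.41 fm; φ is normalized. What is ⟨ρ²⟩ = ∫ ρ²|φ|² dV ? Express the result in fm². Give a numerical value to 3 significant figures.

⟨ρ²⟩ = ∫ ρ^2 |φ|² 4πρ² dρ over the full domain.
Using ∫₀^∞ ρⁿ e^(−αρ) dρ = n!/αⁿ⁺¹, evaluating both integrals, ⟨ρ²⟩ = 3·λ^2.
Putting λ = 3.41 gives 34.88.

⟨ρ^2⟩ ≈ 34.9 fm^2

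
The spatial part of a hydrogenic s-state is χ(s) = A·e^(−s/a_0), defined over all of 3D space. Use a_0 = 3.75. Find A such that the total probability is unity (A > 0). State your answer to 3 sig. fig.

A ≈ 0.0777

Normalization requires ∫|χ|² 4πs² ds = 1, integrated from 0 to ∞.
(Spherical symmetry: dV = 4πs² ds.)
Recall ∫₀^∞ s^m e^(−s/β) ds = m!·β^(m+1), the integral (without the A² prefactor) comes out to π·a_0^3.
Substituting a_0 = 3.75 gives A² = 0.006036, so A = 0.07769.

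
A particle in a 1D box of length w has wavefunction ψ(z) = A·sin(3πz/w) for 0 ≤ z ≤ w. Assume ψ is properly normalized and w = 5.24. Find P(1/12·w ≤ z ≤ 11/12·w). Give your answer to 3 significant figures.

P ≈ 0.939

P = ∫_{1/12·w}^{11/12·w} |ψ(z)|² dz.
Since A² = 1/(w/2), this is the region integral divided by the full normalization integral.
In terms of u = z/w (A² and the length scale cancel between numerator and denominator), P = [∫_{1/12}^{11/12} sin(3·π·u)^2 du] / [∫_{0}^{1} sin(3·π·u)^2 du].
Using ∫ sin(3·π·u)^2 du = u/2 - sin(6·π·u)/(12·π), the numerator is 1/(6·π) + 5/12 and the denominator is 1/2.
Taking the ratio, P = (2 + 5·π)/(6·π).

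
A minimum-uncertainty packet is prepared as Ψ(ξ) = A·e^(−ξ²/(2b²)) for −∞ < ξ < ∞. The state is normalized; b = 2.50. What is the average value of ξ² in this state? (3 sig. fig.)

⟨ξ^2⟩ ≈ 3.13

By definition ⟨ξ²⟩ = ∫ ξ^2 |Ψ(ξ)|² dξ.
Using the Gaussian integral ∫_{−∞}^{∞} e^(−αξ²) dξ = √(π/α), since the A² factors cancel between numerator and denominator, ⟨ξ²⟩ = b^2/2.
Putting b = 2.50 gives 3.125.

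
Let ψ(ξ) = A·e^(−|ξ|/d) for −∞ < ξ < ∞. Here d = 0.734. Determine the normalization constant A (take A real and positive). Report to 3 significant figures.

A ≈ 1.17

Require ∫ |ψ|² dξ = 1 over the whole domain.
Using ∫₀^∞ ξⁿ e^(−αξ) dξ = n!/αⁿ⁺¹, with ψ = A·e^(−|ξ|/d), the integral evaluates to A²·[d].
Hence A² = 1/[d].
Plugging in d = 0.734 yields A = 1.167.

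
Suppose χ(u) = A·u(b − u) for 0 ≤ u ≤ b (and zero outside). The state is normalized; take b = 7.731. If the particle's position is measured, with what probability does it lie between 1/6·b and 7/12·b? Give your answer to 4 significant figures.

P ≈ 0.6179

The probability is P = ∫ |χ|² du over [1/6·b, 7/12·b].
With A² fixed by ∫|χ|² = 1, i.e. A² = (b^5/30)^(−1), substitute and integrate.
In terms of t = u/b (A² and the length scale cancel between numerator and denominator), P = [∫_{1/6}^{7/12} t^2·(1 - t)^2 dt] / [∫_{0}^{1} t^2·(1 - t)^2 dt].
Using ∫ t^2·(1 - t)^2 dt = t^3·(6·t^2 - 15·t + 10)/30, the numerator is ≈ 0.0205962 and the denominator is 1/30.
Evaluating gives P = 0.61789.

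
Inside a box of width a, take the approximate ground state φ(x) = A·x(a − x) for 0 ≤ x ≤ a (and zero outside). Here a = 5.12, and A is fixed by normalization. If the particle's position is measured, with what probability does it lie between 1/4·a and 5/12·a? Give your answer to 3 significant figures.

P ≈ 0.243

The probability is P = ∫ |φ|² dx over [1/4·a, 5/12·a].
Since A² = 1/(a^5/30), this is the region integral divided by the full normalization integral.
Substituting u = x/a, A² and the length scale cancel in the ratio: P = ∫_{1/4}^{5/12} u^2·(1 - u)^2 du / ∫_{0}^{1} u^2·(1 - u)^2 du.
With ∫ u^2·(1 - u)^2 du = u^3·(6·u^2 - 15·u + 10)/30 + C, the region integral is ≈ 0.0081035 and the full one is 1/30.
This works out to P = 0.2431.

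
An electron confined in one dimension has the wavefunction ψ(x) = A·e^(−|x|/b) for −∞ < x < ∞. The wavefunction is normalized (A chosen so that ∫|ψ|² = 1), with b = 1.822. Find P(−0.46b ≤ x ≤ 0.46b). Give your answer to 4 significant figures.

P ≈ 0.6015

P = ∫_{−0.46b}^{0.46b} |ψ(x)|² dx.
Since A² = 1/(b), this is the region integral divided by the full normalization integral.
By symmetry take twice the x ≥ 0 contribution in numerator and denominator; the 2's cancel. In terms of u = x/b (A² and the length scale cancel between numerator and denominator), P = [∫_{0}^{0.46} e^(-2·u) du] / [∫_{0}^{∞} e^(-2·u) du].
With ∫ e^(-2·u) du = -e^(-2·u)/2 + C, the region integral is 1/2 - e^(-23/25)/2 and the full one is 1/2.
The result is P = 0.60148.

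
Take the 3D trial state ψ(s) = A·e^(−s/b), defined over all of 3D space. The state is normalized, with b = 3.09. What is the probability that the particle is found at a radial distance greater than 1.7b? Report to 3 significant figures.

P = ∫ |ψ|² 4πs² ds over s > 1.7b.
The full normalization integral is A²·[π·b^3] = 1, fixing A².
Let u = s/b; then A², 4π and the length scale all cancel, so P = ∫_{1.7}^{∞} u^2·e^(-2·u) du ÷ ∫_{0}^{∞} u^2·e^(-2·u) du.
Using ∫ u^2·e^(-2·u) du = -(2·u^2 + 2·u + 1)·e^(-2·u)/4, the numerator is 509·e^(-17/5)/200 and the denominator is 1/4.
The region integral divided by the full integral gives P = 0.3397.

P ≈ 0.340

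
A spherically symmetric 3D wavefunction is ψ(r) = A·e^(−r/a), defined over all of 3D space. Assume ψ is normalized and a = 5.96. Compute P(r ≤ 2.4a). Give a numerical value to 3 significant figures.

P ≈ 0.857

Integrate the radial probability density 4πr²|ψ|² over r ≤ 2.4a.
Normalization gives A² = 1/(π·a^3).
In terms of u = r/a (A², 4π and the length scale all cancel between numerator and denominator), P = [∫_{0}^{2.4} u^2·e^(-2·u) du] / [∫_{0}^{∞} u^2·e^(-2·u) du].
Using ∫ u^2·e^(-2·u) du = -(2·u^2 + 2·u + 1)·e^(-2·u)/4, the numerator is 1/4 - 433·e^(-24/5)/100 and the denominator is 1/4.
The region integral divided by the full integral gives P = 0.8575.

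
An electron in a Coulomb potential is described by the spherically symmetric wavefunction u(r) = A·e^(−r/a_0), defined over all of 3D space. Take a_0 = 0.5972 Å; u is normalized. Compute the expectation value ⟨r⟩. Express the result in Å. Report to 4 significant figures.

⟨r⟩ = ∫ r |u|² 4πr² dr over the full domain.
Using ∫₀^∞ rⁿ e^(−αr) dr = n!/αⁿ⁺¹, the ratio of the moment integral to the normalization integral gives ⟨r⟩ = 3·a_0/2.
Putting a_0 = 0.5972 gives 0.89580.

⟨r⟩ ≈ 0.8958 Å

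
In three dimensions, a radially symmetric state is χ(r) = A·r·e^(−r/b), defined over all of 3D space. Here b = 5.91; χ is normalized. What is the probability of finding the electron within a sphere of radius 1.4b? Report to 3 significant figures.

P ≈ 0.152

With dV = 4πr²dr, the probability is ∫|χ|² dV over r ≤ 1.4b.
Normalization gives A² = 1/(3·π·b^5).
Substituting u = r/b, A², 4π and the length scale all cancel in the ratio: P = ∫_{0}^{1.4} u^4·e^(-2·u) du / ∫_{0}^{∞} u^4·e^(-2·u) du.
Using ∫ u^4·e^(-2·u) du = -(u^4/2 + u^3 + 3·u^2/2 + 3·u/2 + 3/4)·e^(-2·u), the numerator is ≈ 0.11424 and the denominator is 3/4.
Taking the ratio yields P = 0.1523.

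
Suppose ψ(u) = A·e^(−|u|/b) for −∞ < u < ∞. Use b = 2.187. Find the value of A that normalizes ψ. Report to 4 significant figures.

Require ∫ |ψ|² du = 1 over the whole domain.
Recall ∫₀^∞ u^m e^(−u/β) du = m!·β^(m+1), carrying out the integral gives A² · b.
So A² = (b)^(−1).
Plugging in b = 2.187 yields A = 0.67620.

A ≈ 0.6762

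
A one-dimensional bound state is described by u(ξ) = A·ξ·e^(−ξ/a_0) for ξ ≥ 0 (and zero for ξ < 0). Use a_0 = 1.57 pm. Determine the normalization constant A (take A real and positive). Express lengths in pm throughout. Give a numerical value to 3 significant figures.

Require ∫ |u|² dξ = 1 over the whole domain.
∫|u|² dξ = A²·(a_0^3/4).
So A² = (a_0^3/4)^(−1).
Substituting a_0 = 1.57 gives A² = 1.034, so A = 1.017.

A ≈ 1.02 pm^(-3/2)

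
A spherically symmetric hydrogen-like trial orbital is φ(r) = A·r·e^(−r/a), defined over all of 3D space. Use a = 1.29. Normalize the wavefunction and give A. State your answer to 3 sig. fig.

A ≈ 0.172

We need A² ∫|f|² 4πr² dr = 1, taking the integral from 0 to ∞.
(Spherical symmetry: dV = 4πr² dr.)
Using ∫₀^∞ rⁿ e^(−αr) dr = n!/αⁿ⁺¹, carrying out the integral gives A² · 3·π·a^5.
Plugging in a = 1.29 yields A = 0.1723.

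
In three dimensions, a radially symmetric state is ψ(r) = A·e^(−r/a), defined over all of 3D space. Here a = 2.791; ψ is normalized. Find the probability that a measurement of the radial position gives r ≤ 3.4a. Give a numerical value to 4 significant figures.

Integrate the radial probability density 4πr²|ψ|² over r ≤ 3.4a.
Normalization gives A² = 1/(π·a^3).
In terms of u = r/a (A², 4π and the length scale all cancel between numerator and denominator), P = [∫_{0}^{3.4} u^2·e^(-2·u) du] / [∫_{0}^{∞} u^2·e^(-2·u) du].
Using ∫ u^2·e^(-2·u) du = -(2·u^2 + 2·u + 1)·e^(-2·u)/4, the numerator is 1/4 - 773·e^(-34/5)/100 and the denominator is 1/4.
Taking the ratio yields P = 0.96556.

P ≈ 0.9656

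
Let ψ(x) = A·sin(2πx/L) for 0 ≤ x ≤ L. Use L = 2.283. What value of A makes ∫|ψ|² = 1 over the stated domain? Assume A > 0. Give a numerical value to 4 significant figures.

A ≈ 0.9360

Require ∫ |ψ|² dx = 1 over the whole domain.
The integral (without the A² prefactor) comes out to L/2.
Plugging in L = 2.283 yields A = 0.93597.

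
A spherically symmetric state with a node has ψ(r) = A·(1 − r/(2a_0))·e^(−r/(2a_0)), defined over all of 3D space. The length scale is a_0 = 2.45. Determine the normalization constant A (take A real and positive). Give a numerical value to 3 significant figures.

A ≈ 0.0520

Normalization requires ∫|ψ|² 4πr² dr = 1, integrated from 0 to ∞.
The angular integral contributes 4π, leaving ∫₀^∞ r²|ψ|² dr.
Using ∫₀^∞ rⁿ e^(−αr) dr = n!/αⁿ⁺¹, carrying out the integral gives A² · 8·π·a_0^3.
Setting this equal to 1 gives A² = 1/(8·π·a_0^3).
With a_0 = 2.45: A² = 0.002706 and A = 0.05202.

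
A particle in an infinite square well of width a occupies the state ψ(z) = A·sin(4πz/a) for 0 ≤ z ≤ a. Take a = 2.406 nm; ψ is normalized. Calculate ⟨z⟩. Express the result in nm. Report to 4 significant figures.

⟨z⟩ ≈ 1.203 nm

By definition ⟨z⟩ = ∫ z |ψ(z)|² dz.
Evaluating both integrals, ⟨z⟩ = a/2.
Putting a = 2.406 gives 1.2030.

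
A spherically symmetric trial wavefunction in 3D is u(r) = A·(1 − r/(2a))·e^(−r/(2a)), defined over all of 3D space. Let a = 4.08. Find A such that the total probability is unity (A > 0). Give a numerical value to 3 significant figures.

A ≈ 0.0242

Require ∫ |u|² 4πr² dr = 1 over the whole domain.
In 3D with spherical symmetry the volume element is 4πr² dr.
Using ∫₀^∞ rⁿ e^(−αr) dr = n!/αⁿ⁺¹, with u = A·(1 − r/(2a))·e^(−r/(2a)), the integral evaluates to A²·[8·π·a^3].
Hence A² = 1/[8·π·a^3].
With a = 4.08: A² = 0.0005858 and A = 0.02420.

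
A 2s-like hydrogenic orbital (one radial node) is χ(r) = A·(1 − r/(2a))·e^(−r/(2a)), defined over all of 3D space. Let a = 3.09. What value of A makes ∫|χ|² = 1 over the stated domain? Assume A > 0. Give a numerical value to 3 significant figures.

A ≈ 0.0367

We need A² ∫|f|² 4πr² dr = 1, taking the integral from 0 to ∞.
Recall ∫₀^∞ r^m e^(−r/β) dr = m!·β^(m+1), the integral (without the A² prefactor) comes out to 8·π·a^3.
Substituting a = 3.09 gives A² = 0.001349, so A = 0.03672.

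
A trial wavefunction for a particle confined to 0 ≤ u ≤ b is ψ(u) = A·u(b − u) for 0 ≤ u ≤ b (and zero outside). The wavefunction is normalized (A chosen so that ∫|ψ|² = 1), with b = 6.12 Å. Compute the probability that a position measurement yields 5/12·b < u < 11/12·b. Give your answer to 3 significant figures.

|ψ|² is the probability density, so P = ∫_{5/12·b}^{11/12·b} |ψ|² du.
Since A² = 1/(b^5/30), this is the region integral divided by the full normalization integral.
Substituting t = u/b, A² and the length scale cancel in the ratio: P = ∫_{5/12}^{11/12} t^2·(1 - t)^2 dt / ∫_{0}^{1} t^2·(1 - t)^2 dt.
An antiderivative of t^2·(1 - t)^2 is t^3·(6·t^2 - 15·t + 10)/30; evaluating from 5/12 to 11/12 gives ≈ 0.021610, while the full integral is 1/30.
Evaluating gives P = 4481/6912.

P ≈ 0.648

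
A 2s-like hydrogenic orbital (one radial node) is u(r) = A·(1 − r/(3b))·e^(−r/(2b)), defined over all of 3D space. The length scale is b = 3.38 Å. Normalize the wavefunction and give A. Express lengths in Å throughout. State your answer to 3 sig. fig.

The normalization condition is ∫|u|² 4πr² dr = 1 from 0 to ∞.
Recall ∫₀^∞ r^m e^(−r/β) dr = m!·β^(m+1), carrying out the integral gives A² · 8·π·b^3/3.
Setting this equal to 1 gives A² = 1/(8·π·b^3/3).
With b = 3.38: A² = 0.003091 and A = 0.05560.

A ≈ 0.0556 Å^(-3/2)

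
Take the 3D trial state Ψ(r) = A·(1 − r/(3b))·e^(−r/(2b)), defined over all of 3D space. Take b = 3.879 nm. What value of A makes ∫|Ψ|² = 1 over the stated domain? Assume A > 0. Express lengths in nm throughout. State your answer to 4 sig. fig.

Require ∫ |Ψ|² 4πr² dr = 1 over the whole domain.
The angular integral contributes 4π, leaving ∫₀^∞ r²|Ψ|² dr.
With ∫₀^∞ r^4 e^(−αr) dr = 4!/α^5, carrying out the integral gives A² · 8·π·b^3/3.
Plugging in b = 3.879 yields A = 0.045223.

A ≈ 0.04522 nm^(-3/2)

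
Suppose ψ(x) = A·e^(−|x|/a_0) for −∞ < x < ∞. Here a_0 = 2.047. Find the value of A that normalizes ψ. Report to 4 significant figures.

The normalization condition is ∫|ψ|² dx = 1 from −∞ to ∞.
With ψ = A·e^(−|x|/a_0), the integral evaluates to A²·[a_0].
So A² = (a_0)^(−1).
Substituting a_0 = 2.047 gives A² = 0.48852, so A = 0.69894.

A ≈ 0.6989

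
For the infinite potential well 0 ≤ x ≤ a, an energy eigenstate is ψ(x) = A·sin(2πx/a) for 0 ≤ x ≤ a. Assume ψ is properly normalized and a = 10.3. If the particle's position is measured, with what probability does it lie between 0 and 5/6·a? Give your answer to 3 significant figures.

|ψ|² is the probability density, so P = ∫_{0}^{5/6·a} |ψ|² dx.
Since A² = 1/(a/2), this is the region integral divided by the full normalization integral.
Let u = x/a; then A² and the length scale cancel, so P = ∫_{0}^{5/6} sin(2·π·u)^2 du ÷ ∫_{0}^{1} sin(2·π·u)^2 du.
Using ∫ sin(2·π·u)^2 du = u/2 - sin(4·π·u)/(8·π), the numerator is √(3)/(16·π) + 5/12 and the denominator is 1/2.
Taking the ratio, P = √(3)/(8·π) + 5/6.

P ≈ 0.902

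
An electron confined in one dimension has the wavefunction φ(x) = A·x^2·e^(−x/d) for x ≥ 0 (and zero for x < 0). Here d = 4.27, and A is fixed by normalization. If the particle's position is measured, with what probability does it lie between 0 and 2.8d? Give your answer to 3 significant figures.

|φ|² is the probability density, so P = ∫_{0}^{2.8d} |φ|² dx.
With A² fixed by ∫|φ|² = 1, i.e. A² = (3·d^5/4)^(−1), substitute and integrate.
Let u = x/d; then A² and the length scale cancel, so P = ∫_{0}^{2.8} u^4·e^(-2·u) du ÷ ∫_{0}^{∞} u^4·e^(-2·u) du.
An antiderivative of u^4·e^(-2·u) is -(u^4/2 + u^3 + 3·u^2/2 + 3·u/2 + 3/4)·e^(-2·u); evaluating from 0 to 2.8 gives ≈ 0.49339, while the full integral is 3/4.
This works out to P = 0.6578.

P ≈ 0.658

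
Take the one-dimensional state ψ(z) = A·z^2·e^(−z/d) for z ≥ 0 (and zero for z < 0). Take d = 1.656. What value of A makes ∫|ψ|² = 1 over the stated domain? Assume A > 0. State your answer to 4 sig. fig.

The normalization condition is ∫|ψ|² dz = 1 from 0 to ∞.
With ψ = A·z^2·e^(−z/d), the integral evaluates to A²·[3·d^5/4].
Hence A² = 1/[3·d^5/4].
Substituting d = 1.656 gives A² = 0.10706, so A = 0.32720.

A ≈ 0.3272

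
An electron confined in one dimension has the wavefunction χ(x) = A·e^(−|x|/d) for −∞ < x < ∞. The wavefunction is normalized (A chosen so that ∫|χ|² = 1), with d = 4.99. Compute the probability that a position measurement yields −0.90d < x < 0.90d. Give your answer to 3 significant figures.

P = ∫_{−0.90d}^{0.90d} |χ(x)|² dx.
The normalization integral ∫|χ|²dx over the whole domain equals d·A², and A² cancels in the ratio.
By symmetry take twice the x ≥ 0 contribution in numerator and denominator; the 2's cancel. Let u = x/d; then A² and the length scale cancel, so P = ∫_{0}^{0.90} e^(-2·u) du ÷ ∫_{0}^{∞} e^(-2·u) du.
Using ∫ e^(-2·u) du = -e^(-2·u)/2, the numerator is 1/2 - e^(-9/5)/2 and the denominator is 1/2.
This works out to P = 0.8347.

P ≈ 0.835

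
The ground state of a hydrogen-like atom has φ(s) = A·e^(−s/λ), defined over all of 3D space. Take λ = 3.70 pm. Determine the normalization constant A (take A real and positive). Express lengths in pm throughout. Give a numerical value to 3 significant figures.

A ≈ 0.0793 pm^(-3/2)

The normalization condition is ∫|φ|² 4πs² ds = 1 from 0 to ∞.
The angular integral contributes 4π, leaving ∫₀^∞ s²|φ|² ds.
The integral (without the A² prefactor) comes out to π·λ^3.
With λ = 3.70: A² = 0.006284 and A = 0.07927.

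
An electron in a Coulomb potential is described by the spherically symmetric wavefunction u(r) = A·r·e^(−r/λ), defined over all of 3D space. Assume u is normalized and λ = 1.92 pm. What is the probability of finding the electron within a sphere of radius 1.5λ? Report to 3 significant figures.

P = ∫ |u|² 4πr² dr over r ≤ 1.5λ.
The full normalization integral is A²·[3·π·λ^5] = 1, fixing A².
Let t = r/λ; then A², 4π and the length scale all cancel, so P = ∫_{0}^{1.5} t^4·e^(-2·t) dt ÷ ∫_{0}^{∞} t^4·e^(-2·t) dt.
Using ∫ t^4·e^(-2·t) dt = -(t^4/2 + t^3 + 3·t^2/2 + 3·t/2 + 3/4)·e^(-2·t), the numerator is 3/4 - 393·e^(-3)/32 and the denominator is 3/4.
Taking the ratio yields P = 0.1847.

P ≈ 0.185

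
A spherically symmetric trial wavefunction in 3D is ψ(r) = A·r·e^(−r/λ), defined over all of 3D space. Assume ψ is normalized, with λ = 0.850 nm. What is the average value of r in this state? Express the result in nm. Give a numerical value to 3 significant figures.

⟨r⟩ ≈ 2.13 nm

The expectation value is the |ψ|²-weighted average of r: ∫ r|ψ|² 4πr² dr.
The ratio of the moment integral to the normalization integral gives ⟨r⟩ = 5·λ/2.
Putting λ = 0.850 gives 2.125.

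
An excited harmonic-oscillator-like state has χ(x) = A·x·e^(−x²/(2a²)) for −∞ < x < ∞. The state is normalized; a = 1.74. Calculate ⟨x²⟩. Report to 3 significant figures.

⟨x^2⟩ ≈ 4.54

The expectation value is the |χ|²-weighted average of x^2: ∫ x^2|χ|² dx.
With ∫_{−∞}^{∞} x^(2m) e^(−αx²) dx = (2m−1)!!·√π / (2^m α^(m+1/2)), the ratio of the moment integral to the normalization integral gives ⟨x²⟩ = 3·a^2/2.
Putting a = 1.74 gives 4.541.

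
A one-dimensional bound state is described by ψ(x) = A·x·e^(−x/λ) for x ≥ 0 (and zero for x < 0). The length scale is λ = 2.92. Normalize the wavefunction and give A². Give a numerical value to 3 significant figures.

A^2 ≈ 0.161

The normalization condition is ∫|ψ|² dx = 1 from 0 to ∞.
Recall ∫₀^∞ x^m e^(−x/β) dx = m!·β^(m+1), the integral (without the A² prefactor) comes out to λ^3/4.
So A² = (λ^3/4)^(−1).
Plugging in λ = 2.92 yields A = 0.4008.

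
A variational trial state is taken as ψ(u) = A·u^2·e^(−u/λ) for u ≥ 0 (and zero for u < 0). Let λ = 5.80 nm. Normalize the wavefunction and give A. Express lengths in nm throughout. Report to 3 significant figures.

A ≈ 0.0143 nm^(-5/2)

Normalization requires ∫|ψ|² du = 1, integrated from 0 to ∞.
Recall ∫₀^∞ u^m e^(−u/β) du = m!·β^(m+1), the integral (without the A² prefactor) comes out to 3·λ^5/4.
So A² = (3·λ^5/4)^(−1).
Substituting λ = 5.80 gives A² = 0.0002031, so A = 0.01425.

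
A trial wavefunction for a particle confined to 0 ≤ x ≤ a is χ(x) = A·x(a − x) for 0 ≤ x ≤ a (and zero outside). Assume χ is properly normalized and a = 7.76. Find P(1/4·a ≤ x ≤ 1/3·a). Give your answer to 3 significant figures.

The probability is P = ∫ |χ|² dx over [1/4·a, 1/3·a].
The normalization integral ∫|χ|²dx over the whole domain equals a^5/30·A², and A² cancels in the ratio.
Substituting u = x/a, A² and the length scale cancel in the ratio: P = ∫_{1/4}^{1/3} u^2·(1 - u)^2 du / ∫_{0}^{1} u^2·(1 - u)^2 du.
An antiderivative of u^2·(1 - u)^2 is u^3·(6·u^2 - 15·u + 10)/30; evaluating from 1/4 to 1/3 gives ≈ 0.0035454, while the full integral is 1/30.
This works out to P = 0.1064.

P ≈ 0.106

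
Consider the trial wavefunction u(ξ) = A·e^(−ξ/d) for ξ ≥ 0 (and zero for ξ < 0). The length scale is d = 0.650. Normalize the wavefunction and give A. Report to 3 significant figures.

A ≈ 1.75

The normalization condition is ∫|u|² dξ = 1 from 0 to ∞.
∫|u|² dξ = A²·(d/2).
Setting this equal to 1 gives A² = 1/(d/2).
Plugging in d = 0.650 yields A = 1.754.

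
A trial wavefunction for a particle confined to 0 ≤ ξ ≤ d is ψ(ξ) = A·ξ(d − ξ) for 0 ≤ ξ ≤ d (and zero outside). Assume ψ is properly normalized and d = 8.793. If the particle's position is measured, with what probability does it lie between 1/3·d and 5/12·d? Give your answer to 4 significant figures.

P ≈ 0.1367

The probability is P = ∫ |ψ|² dξ over [1/3·d, 5/12·d].
With A² fixed by ∫|ψ|² = 1, i.e. A² = (d^5/30)^(−1), substitute and integrate.
Let u = ξ/d; then A² and the length scale cancel, so P = ∫_{1/3}^{5/12} u^2·(1 - u)^2 du ÷ ∫_{0}^{1} u^2·(1 - u)^2 du.
Using ∫ u^2·(1 - u)^2 du = u^3·(6·u^2 - 15·u + 10)/30, the numerator is ≈ 0.00455810 and the denominator is 1/30.
Taking the ratio, P = 0.13674.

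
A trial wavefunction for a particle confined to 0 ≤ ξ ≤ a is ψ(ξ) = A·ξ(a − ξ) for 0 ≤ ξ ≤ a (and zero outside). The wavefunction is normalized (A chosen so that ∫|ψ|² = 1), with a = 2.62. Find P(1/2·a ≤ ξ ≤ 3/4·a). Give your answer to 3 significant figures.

The probability is P = ∫ |ψ|² dξ over [1/2·a, 3/4·a].
With A² fixed by ∫|ψ|² = 1, i.e. A² = (a^5/30)^(−1), substitute and integrate.
Substituting u = ξ/a, A² and the length scale cancel in the ratio: P = ∫_{1/2}^{3/4} u^2·(1 - u)^2 du / ∫_{0}^{1} u^2·(1 - u)^2 du.
Using ∫ u^2·(1 - u)^2 du = u^3·(6·u^2 - 15·u + 10)/30, the numerator is ≈ 0.013216 and the denominator is 1/30.
This works out to P = 203/512.

P ≈ 0.396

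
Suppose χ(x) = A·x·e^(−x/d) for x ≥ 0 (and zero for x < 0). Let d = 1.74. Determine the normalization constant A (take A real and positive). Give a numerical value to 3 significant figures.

The normalization condition is ∫|χ|² dx = 1 from 0 to ∞.
Using ∫₀^∞ xⁿ e^(−αx) dx = n!/αⁿ⁺¹, carrying out the integral gives A² · d^3/4.
Hence A² = 1/[d^3/4].
Substituting d = 1.74 gives A² = 0.7593, so A = 0.8714.

A ≈ 0.871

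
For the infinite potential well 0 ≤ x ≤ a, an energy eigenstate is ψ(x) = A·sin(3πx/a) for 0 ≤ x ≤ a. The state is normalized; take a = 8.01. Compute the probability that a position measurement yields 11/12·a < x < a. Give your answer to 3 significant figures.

P ≈ 0.0303

|ψ|² is the probability density, so P = ∫_{11/12·a}^{a} |ψ|² dx.
Since A² = 1/(a/2), this is the region integral divided by the full normalization integral.
Substituting u = x/a, A² and the length scale cancel in the ratio: P = ∫_{11/12}^{1} sin(3·π·u)^2 du / ∫_{0}^{1} sin(3·π·u)^2 du.
With ∫ sin(3·π·u)^2 du = u/2 - sin(6·π·u)/(12·π) + C, the region integral is 1/24 - 1/(12·π) and the full one is 1/2.
Taking the ratio, P = (-2 + π)/(12·π).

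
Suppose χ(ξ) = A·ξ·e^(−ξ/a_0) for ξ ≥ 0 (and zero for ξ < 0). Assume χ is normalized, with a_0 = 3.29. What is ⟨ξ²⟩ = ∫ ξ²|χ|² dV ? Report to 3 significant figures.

⟨ξ^2⟩ ≈ 32.5

By definition ⟨ξ²⟩ = ∫ ξ^2 |χ(ξ)|² dξ.
With ∫₀^∞ ξ^4 e^(−αξ) dξ = 4!/α^5, the ratio of the moment integral to the normalization integral gives ⟨ξ²⟩ = 3·a_0^2.
With a_0 = 3.29, ⟨ξ^2⟩ = 32.47.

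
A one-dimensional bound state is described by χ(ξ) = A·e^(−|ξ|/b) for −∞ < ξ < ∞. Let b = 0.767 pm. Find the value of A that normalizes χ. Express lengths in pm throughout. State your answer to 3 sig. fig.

A ≈ 1.14 pm^(-1/2)

The normalization condition is ∫|χ|² dξ = 1 from −∞ to ∞.
Using ∫₀^∞ ξⁿ e^(−αξ) dξ = n!/αⁿ⁺¹, ∫|χ|² dξ = A²·(b).
Hence A² = 1/[b].
With b = 0.767: A² = 1.304 and A = 1.142.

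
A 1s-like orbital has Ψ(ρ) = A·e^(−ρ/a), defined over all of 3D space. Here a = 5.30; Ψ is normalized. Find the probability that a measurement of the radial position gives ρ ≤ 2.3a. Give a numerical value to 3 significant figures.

P ≈ 0.837

P = ∫ |Ψ|² 4πρ² dρ over ρ ≤ 2.3a.
A² is fixed by ∫₀^∞ 4πρ²|Ψ|² dρ = 1, i.e. A² = (π·a^3)^(−1).
Substituting u = ρ/a, A², 4π and the length scale all cancel in the ratio: P = ∫_{0}^{2.3} u^2·e^(-2·u) du / ∫_{0}^{∞} u^2·e^(-2·u) du.
Using ∫ u^2·e^(-2·u) du = -(2·u^2 + 2·u + 1)·e^(-2·u)/4, the numerator is 1/4 - 809·e^(-23/5)/200 and the denominator is 1/4.
The region integral divided by the full integral gives P = 0.8374.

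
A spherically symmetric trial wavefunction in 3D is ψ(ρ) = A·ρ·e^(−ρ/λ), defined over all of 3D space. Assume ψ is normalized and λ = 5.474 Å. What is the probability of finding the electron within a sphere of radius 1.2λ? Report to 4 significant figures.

With dV = 4πρ²dρ, the probability is ∫|ψ|² dV over ρ ≤ 1.2λ.
A² is fixed by ∫₀^∞ 4πρ²|ψ|² dρ = 1, i.e. A² = (3·π·λ^5)^(−1).
Let u = ρ/λ; then A², 4π and the length scale all cancel, so P = ∫_{0}^{1.2} u^4·e^(-2·u) du ÷ ∫_{0}^{∞} u^4·e^(-2·u) du.
An antiderivative of u^4·e^(-2·u) is -(u^4/2 + u^3 + 3·u^2/2 + 3·u/2 + 3/4)·e^(-2·u); evaluating from 0 to 1.2 gives ≈ 0.0719014, while the full integral is 3/4.
Taking the ratio yields P = 0.095869.

P ≈ 0.09587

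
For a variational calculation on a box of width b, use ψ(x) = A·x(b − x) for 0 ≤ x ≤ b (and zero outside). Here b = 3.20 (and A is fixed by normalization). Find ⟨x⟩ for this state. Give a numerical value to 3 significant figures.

⟨x⟩ ≈ 1.60

By definition ⟨x⟩ = ∫ x |ψ(x)|² dx.
Expanding the polynomial and integrating term by term, since the A² factors cancel between numerator and denominator, ⟨x⟩ = b/2.
Putting b = 3.20 gives 1.600.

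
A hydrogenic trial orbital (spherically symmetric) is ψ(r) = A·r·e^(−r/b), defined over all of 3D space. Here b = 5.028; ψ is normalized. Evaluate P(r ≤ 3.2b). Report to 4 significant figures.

P ≈ 0.7649

Integrate the radial probability density 4πr²|ψ|² over r ≤ 3.2b.
A² is fixed by ∫₀^∞ 4πr²|ψ|² dr = 1, i.e. A² = (3·π·b^5)^(−1).
In terms of u = r/b (A², 4π and the length scale all cancel between numerator and denominator), P = [∫_{0}^{3.2} u^4·e^(-2·u) du] / [∫_{0}^{∞} u^4·e^(-2·u) du].
With ∫ u^4·e^(-2·u) du = -(u^4/2 + u^3 + 3·u^2/2 + 3·u/2 + 3/4)·e^(-2·u) + C, the region integral is ≈ 0.573697 and the full one is 3/4.
This evaluates to P = 0.76493.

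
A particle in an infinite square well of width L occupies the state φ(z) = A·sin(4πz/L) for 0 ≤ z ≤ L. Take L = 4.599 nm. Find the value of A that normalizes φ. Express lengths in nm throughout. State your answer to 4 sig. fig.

A ≈ 0.6595 nm^(-1/2)

Normalization requires ∫|φ|² dz = 1, integrated from 0 to L.
Carrying out the integral gives A² · L/2.
So A² = (L/2)^(−1).
Plugging in L = 4.599 yields A = 0.65945.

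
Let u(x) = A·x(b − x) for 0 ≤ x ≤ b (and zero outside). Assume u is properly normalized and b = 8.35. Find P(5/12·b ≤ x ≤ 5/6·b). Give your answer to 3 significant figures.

The probability is P = ∫ |u|² dx over [5/12·b, 5/6·b].
The normalization integral ∫|u|²dx over the whole domain equals b^5/30·A², and A² cancels in the ratio.
In terms of t = x/b (A² and the length scale cancel between numerator and denominator), P = [∫_{5/12}^{5/6} t^2·(1 - t)^2 dt] / [∫_{0}^{1} t^2·(1 - t)^2 dt].
Using ∫ t^2·(1 - t)^2 dt = t^3·(6·t^2 - 15·t + 10)/30, the numerator is ≈ 0.020596 and the denominator is 1/30.
The result is P = 0.6179.

P ≈ 0.618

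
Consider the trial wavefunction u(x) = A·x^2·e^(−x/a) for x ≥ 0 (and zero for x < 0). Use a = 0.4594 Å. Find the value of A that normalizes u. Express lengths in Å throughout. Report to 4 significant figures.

A ≈ 8.072 Å^(-5/2)

Require ∫ |u|² dx = 1 over the whole domain.
Carrying out the integral gives A² · 3·a^5/4.
Setting this equal to 1 gives A² = 1/(3·a^5/4).
Substituting a = 0.4594 gives A² = 65.160, so A = 8.0722.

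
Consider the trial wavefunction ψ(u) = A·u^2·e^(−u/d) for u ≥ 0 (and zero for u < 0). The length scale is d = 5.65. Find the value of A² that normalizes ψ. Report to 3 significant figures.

Require ∫ |ψ|² du = 1 over the whole domain.
The integral (without the A² prefactor) comes out to 3·d^5/4.
So A² = (3·d^5/4)^(−1).
Plugging in d = 5.65 yields A = 0.01522.

A^2 ≈ 0.000232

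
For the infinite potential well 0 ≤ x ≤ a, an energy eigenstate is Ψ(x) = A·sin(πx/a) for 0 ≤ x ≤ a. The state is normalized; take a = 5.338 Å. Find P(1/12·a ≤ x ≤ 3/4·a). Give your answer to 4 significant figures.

The probability is P = ∫ |Ψ|² dx over [1/12·a, 3/4·a].
The normalization integral ∫|Ψ|²dx over the whole domain equals a/2·A², and A² cancels in the ratio.
In terms of u = x/a (A² and the length scale cancel between numerator and denominator), P = [∫_{1/12}^{3/4} sin(π·u)^2 du] / [∫_{0}^{1} sin(π·u)^2 du].
With ∫ sin(π·u)^2 du = u/2 - sin(2·π·u)/(4·π) + C, the region integral is 3/(8·π) + 1/3 and the full one is 1/2.
Taking the ratio, P = (9 + 8·π)/(12·π).

P ≈ 0.9054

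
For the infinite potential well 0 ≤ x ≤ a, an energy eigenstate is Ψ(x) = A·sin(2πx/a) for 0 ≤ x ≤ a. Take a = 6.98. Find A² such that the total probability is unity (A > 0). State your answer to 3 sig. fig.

A^2 ≈ 0.287

The normalization condition is ∫|Ψ|² dx = 1 from 0 to a.
With ∫₀^a sin²(nπx/a) dx = a/2, carrying out the integral gives A² · a/2.
So A² = (a/2)^(−1).
With a = 6.98: A² = 0.2865 and A = 0.5353.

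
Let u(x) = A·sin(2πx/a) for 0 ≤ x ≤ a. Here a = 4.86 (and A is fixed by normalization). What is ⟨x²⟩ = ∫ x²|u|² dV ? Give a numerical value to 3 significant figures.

⟨x^2⟩ ≈ 7.57

⟨x²⟩ = ∫ x^2 |u|² dx over the full domain.
Since the A² factors cancel between numerator and denominator, ⟨x²⟩ = -a^2/(8·π^2) + a^2/3.
Putting a = 4.86 gives 7.574.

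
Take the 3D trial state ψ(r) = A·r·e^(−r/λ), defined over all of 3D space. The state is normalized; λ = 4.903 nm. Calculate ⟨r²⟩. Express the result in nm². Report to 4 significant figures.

The expectation value is the |ψ|²-weighted average of r^2: ∫ r^2|ψ|² 4πr² dr.
With ∫₀^∞ r^6 e^(−αr) dr = 6!/α^7, since the A² factors cancel between numerator and denominator, ⟨r²⟩ = 15·λ^2/2.
Putting λ = 4.903 gives 180.30.

⟨r^2⟩ ≈ 180.3 nm^2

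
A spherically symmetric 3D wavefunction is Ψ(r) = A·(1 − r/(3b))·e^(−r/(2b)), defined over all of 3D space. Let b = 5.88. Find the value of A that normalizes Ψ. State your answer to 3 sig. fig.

A ≈ 0.0242

Normalization requires ∫|Ψ|² 4πr² dr = 1, integrated from 0 to ∞.
The angular integral contributes 4π, leaving ∫₀^∞ r²|Ψ|² dr.
Using ∫₀^∞ rⁿ e^(−αr) dr = n!/αⁿ⁺¹, carrying out the integral gives A² · 8·π·b^3/3.
Plugging in b = 5.88 yields A = 0.02423.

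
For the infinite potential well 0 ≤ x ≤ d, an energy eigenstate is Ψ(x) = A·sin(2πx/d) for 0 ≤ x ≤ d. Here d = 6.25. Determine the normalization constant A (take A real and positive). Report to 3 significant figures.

A ≈ 0.566

Require ∫ |Ψ|² dx = 1 over the whole domain.
The integral (without the A² prefactor) comes out to d/2.
Setting this equal to 1 gives A² = 1/(d/2).
With d = 6.25: A² = 0.3200 and A = 0.5657.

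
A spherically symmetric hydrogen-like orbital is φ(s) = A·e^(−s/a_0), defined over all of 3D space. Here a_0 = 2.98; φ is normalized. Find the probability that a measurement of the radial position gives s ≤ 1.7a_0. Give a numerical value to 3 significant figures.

P ≈ 0.660

With dV = 4πs²ds, the probability is ∫|φ|² dV over s ≤ 1.7a_0.
Normalization gives A² = 1/(π·a_0^3).
In terms of u = s/a_0 (A², 4π and the length scale all cancel between numerator and denominator), P = [∫_{0}^{1.7} u^2·e^(-2·u) du] / [∫_{0}^{∞} u^2·e^(-2·u) du].
An antiderivative of u^2·e^(-2·u) is -(2·u^2 + 2·u + 1)·e^(-2·u)/4; evaluating from 0 to 1.7 gives 1/4 - 509·e^(-17/5)/200, while the full integral is 1/4.
This evaluates to P = 0.6603.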